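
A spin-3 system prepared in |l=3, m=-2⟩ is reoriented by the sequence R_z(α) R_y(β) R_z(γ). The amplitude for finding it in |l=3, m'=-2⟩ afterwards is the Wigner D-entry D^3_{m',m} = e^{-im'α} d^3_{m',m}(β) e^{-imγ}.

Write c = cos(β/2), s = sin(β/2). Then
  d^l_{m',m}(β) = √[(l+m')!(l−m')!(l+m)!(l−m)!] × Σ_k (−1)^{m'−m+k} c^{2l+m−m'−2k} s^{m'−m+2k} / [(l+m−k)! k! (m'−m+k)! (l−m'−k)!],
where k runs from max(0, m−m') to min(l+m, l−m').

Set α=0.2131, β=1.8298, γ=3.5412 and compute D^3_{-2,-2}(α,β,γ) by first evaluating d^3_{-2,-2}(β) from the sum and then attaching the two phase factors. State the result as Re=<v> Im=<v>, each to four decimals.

Re=-0.1297 Im=-0.3604

D^3_{-2,-2}(0.2131,1.8298,3.5412) = e^{-i·-2·0.2131}·d^3_{-2,-2}(1.8298)·e^{-i·-2·3.5412}. Compute d first:
Half-angle: c=0.609870, s=0.792502. N=√(1·120·1·120)=120.000000
The bounds max(0,m−m')=0 and min(l+m,l−m')=1 give 2 terms
  k=0: (−1)^0·120.0000/(120)·0.6099^6·0.7925^0 = +0.051454
  k=1: (−1)^1·120.0000/(24)·0.6099^4·0.7925^2 = -0.434429
d^3_{-2,-2}(1.8298) = +0.051454 -0.434429 = -0.382975
Phases: e^{-i·(-2)·0.2131}=+0.910543+0.413414i, e^{-i·(-2)·3.5412}=+0.697270+0.716809i ⇒ D=-0.129658-0.360359i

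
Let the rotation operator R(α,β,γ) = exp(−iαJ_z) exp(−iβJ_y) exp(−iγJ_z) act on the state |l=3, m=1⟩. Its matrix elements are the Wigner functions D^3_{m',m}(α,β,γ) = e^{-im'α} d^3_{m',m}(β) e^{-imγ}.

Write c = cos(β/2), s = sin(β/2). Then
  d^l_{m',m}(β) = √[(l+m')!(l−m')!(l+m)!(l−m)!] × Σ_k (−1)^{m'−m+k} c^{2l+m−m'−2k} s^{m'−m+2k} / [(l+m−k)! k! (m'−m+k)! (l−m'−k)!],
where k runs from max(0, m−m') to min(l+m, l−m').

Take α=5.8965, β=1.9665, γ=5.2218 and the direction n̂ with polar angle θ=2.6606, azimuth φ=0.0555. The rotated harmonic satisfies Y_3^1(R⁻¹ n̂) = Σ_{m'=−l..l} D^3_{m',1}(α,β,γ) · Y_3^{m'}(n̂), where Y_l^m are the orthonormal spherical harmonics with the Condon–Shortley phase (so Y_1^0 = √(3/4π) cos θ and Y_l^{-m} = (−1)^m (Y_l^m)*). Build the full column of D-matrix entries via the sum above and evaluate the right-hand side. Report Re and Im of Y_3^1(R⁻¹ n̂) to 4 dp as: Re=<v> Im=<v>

Re=-0.0785 Im=-0.3566

Need the full column D^3_{m',1} for m'=−3..3 at α=5.8965, β=1.9665, γ=5.2218.
cos(β/2)=0.554320, sin(β/2)=0.832303
d^3_{-3,1}: single k=4 term ⇒ +0.571076;  D = +0.568298-0.056257i
d^3_{-2,1}: k∈[3..4] ⇒ +0.621094 -0.700114 = -0.079020;  D = -0.075765-0.022446i
d^3_{-1,1}: k∈[2..4] ⇒ +0.392426 -1.179610 +0.332422 = -0.454761;  D = -0.355121-0.284073i
d^3_{0,1}: k∈[1..3] ⇒ +0.150896 -1.020562 +0.766937 = -0.102730;  D = -0.050097-0.089686i
d^3_{1,1}: k∈[0..2] ⇒ +0.029011 -0.523235 +0.884707 = +0.390483;  D = +0.047802+0.387546i
d^3_{2,1}: k∈[0..1] ⇒ -0.137748 +0.621094 = +0.483346;  D = -0.126107+0.466605i
d^3_{3,1}: single k=0 term ⇒ +0.253310;  D = -0.153430+0.201557i
Y_3^{m'}(θ=2.6606,φ=0.0555) and Σ D·Y over m':
  (+0.5683-0.0563i)·(+0.0407-0.0068i)  (-0.0758-0.0224i)·(-0.1927+0.0215i)  (-0.3551-0.2841i)·(+0.4374-0.0243i)  (-0.0501-0.0897i)·(-0.3076+0.0000i)  (+0.0478+0.3875i)·(-0.4374-0.0243i)  (-0.1261+0.4666i)·(-0.1927-0.0215i)  (-0.1534+0.2016i)·(-0.0407-0.0068i)
Y_3^1(R⁻¹ n̂) = -0.078489-0.356577i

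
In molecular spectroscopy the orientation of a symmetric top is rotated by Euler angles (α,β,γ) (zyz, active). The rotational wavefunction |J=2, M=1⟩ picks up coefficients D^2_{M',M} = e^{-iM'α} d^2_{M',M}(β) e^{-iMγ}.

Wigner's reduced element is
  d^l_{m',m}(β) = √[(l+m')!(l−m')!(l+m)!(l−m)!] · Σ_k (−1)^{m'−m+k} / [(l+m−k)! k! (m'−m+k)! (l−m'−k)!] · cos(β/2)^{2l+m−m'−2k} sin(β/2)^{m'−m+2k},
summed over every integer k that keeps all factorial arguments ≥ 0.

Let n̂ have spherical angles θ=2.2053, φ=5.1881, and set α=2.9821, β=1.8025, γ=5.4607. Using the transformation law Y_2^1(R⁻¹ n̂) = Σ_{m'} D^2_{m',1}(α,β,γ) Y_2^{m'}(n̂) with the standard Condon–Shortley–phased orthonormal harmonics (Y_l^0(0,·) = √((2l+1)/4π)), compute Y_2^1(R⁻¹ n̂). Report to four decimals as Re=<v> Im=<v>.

Re=-0.0020 Im=0.2400

Need the full column D^2_{m',1} for m'=−2..2 at α=2.9821, β=1.8025, γ=5.4607.
cos(β/2)=0.620630, sin(β/2)=0.784103
d^2_{-2,1}: single k=3 term ⇒ +0.598388;  D = +0.524128+0.288719i
d^2_{-1,1}: k∈[2..3] ⇒ +0.710450 -0.378001 = +0.332449;  D = -0.262021-0.204615i
d^2_{0,1}: k∈[1..2] ⇒ +0.459143 -0.732873 = -0.273730;  D = -0.186246-0.200600i
d^2_{1,1}: k∈[0..1] ⇒ +0.148365 -0.710450 = -0.562085;  D = +0.312170+0.467429i
d^2_{2,1}: single k=0 term ⇒ -0.374889;  D = -0.156050-0.340866i
Y_2^{m'}(θ=2.2053,φ=5.1881) and Σ D·Y over m':
  (+0.5241+0.2887i)·(-0.1454+0.2040i)  (-0.2620-0.2046i)·(-0.1689-0.3279i)  (-0.1862-0.2006i)·(+0.0171+0.0000i)  (+0.3122+0.4674i)·(+0.1689-0.3279i)  (-0.1561-0.3409i)·(-0.1454-0.2040i)
Y_2^1(R⁻¹ n̂) = -0.002001+0.239987i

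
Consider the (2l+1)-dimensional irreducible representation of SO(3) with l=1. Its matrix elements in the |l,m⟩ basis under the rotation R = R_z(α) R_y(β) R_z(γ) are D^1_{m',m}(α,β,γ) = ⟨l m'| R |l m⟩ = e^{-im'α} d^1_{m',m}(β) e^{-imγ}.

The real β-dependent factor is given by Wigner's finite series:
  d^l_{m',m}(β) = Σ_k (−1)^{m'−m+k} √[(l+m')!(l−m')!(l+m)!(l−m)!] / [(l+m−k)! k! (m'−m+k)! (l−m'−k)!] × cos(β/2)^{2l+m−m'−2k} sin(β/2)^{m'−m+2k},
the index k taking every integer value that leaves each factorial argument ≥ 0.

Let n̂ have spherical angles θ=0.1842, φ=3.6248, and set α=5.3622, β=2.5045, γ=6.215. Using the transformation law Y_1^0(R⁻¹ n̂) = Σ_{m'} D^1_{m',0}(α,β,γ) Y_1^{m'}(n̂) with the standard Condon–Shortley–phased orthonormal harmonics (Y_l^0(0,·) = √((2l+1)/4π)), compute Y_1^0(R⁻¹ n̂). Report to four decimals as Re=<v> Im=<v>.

Re=-0.3949 Im=0.0000

Need the full column D^1_{m',0} for m'=−1..1 at α=5.3622, β=2.5045, γ=6.215.
cos(β/2)=0.313186, sin(β/2)=0.949692
d^1_{-1,0}: single k=1 term ⇒ +0.420630;  D = +0.254496-0.334905i
d^1_{0,0}: k∈[0..1] ⇒ +0.098086 -0.901914 = -0.803829;  D = -0.803829+0.000000i
d^1_{1,0}: single k=0 term ⇒ -0.420630;  D = -0.254496-0.334905i
Y_1^{m'}(θ=0.1842,φ=3.6248) and Σ D·Y over m':
  (+0.2545-0.3349i)·(-0.0560+0.0294i)  (-0.8038+0.0000i)·(+0.4803+0.0000i)  (-0.2545-0.3349i)·(+0.0560+0.0294i)
Y_1^0(R⁻¹ n̂) = -0.394937+0.000000i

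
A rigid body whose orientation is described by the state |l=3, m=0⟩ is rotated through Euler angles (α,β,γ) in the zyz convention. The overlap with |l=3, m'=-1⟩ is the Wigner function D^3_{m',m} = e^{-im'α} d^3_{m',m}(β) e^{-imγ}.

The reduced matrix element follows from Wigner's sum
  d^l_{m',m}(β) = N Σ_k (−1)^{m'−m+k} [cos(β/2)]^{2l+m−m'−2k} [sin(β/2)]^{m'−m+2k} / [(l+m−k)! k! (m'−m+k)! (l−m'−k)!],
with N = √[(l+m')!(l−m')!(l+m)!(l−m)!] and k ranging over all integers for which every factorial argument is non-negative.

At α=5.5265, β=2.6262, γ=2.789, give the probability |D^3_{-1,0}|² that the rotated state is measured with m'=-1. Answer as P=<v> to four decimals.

Split into d^3_{-1,0}(β=2.6262) × two z-phases.
With c≡cos(β/2)=0.254854 and s≡sin(β/2)=0.966980, N=[2·24·6·6]^{1/2}=41.569219
k∈{1,2,3} keeps every argument non-negative
  k=1: (−1)^0·41.5692/(12)·0.2549^5·0.9670^1 = +0.003601
  k=2: (−1)^1·41.5692/(4)·0.2549^3·0.9670^3 = -0.155538
  k=3: (−1)^2·41.5692/(12)·0.2549^1·0.9670^5 = +0.746394
d^3_{-1,0}(2.6262) = +0.003601 -0.155538 +0.746394 = +0.594457
|D^3_{-1,0}|² = |d^3_{-1,0}(β)|² = (+0.594457)² = 0.353379 (the z-rotation phases have unit modulus)

P=0.3534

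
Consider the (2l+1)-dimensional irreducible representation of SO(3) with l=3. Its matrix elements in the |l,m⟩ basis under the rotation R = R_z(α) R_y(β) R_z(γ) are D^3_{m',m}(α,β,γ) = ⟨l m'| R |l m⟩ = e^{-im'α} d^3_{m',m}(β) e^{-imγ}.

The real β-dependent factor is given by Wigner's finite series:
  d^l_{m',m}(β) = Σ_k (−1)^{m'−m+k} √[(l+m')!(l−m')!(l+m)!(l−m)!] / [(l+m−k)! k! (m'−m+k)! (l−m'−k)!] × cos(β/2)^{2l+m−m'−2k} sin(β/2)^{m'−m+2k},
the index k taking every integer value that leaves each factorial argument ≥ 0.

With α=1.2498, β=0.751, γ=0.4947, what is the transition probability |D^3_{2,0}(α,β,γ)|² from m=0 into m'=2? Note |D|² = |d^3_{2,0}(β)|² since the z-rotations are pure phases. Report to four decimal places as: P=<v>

P=0.2172

Split into d^3_{2,0}(β=0.751) × two z-phases.
c=cos(0.751/2)=0.930324, s=sin(0.751/2)=0.366738; N=√[120·1·6·6]=65.726707
k∈{0,1} keeps every argument non-negative
  k=0: (−1)^2·65.7267/(12)·0.9303^4·0.3667^2 = +0.551835
  k=1: (−1)^3·65.7267/(12)·0.9303^2·0.3667^4 = -0.085753
d^3_{2,0}(0.751) = +0.551835 -0.085753 = +0.466082
|D^3_{2,0}|² = |d^3_{2,0}(β)|² = (+0.466082)² = 0.217232 (the z-rotation phases have unit modulus)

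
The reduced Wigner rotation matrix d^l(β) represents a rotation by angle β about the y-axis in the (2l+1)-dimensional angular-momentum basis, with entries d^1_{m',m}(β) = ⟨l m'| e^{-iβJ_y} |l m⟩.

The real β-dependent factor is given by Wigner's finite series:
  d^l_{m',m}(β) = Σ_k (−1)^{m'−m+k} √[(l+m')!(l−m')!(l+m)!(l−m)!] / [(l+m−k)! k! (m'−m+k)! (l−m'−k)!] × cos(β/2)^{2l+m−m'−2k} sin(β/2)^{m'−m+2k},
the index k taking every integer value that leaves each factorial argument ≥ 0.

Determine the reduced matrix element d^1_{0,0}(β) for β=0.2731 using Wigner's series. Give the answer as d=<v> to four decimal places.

d=0.9629

d^1_{0,0}(β=0.2731) via Wigner's sum:
c=cos(0.2731/2)=0.990692, s=sin(0.2731/2)=0.136126; N=√[1·1·1·1]=1.000000
The bounds max(0,m−m')=0 and min(l+m,l−m')=1 give 2 terms
  k=0: (−1)^0·1.0000/(1)·0.9907^2·0.1361^0 = +0.981470
  k=1: (−1)^1·1.0000/(1)·0.9907^0·0.1361^2 = -0.018530
d^1_{0,0}(0.2731) = +0.981470 -0.018530 = +0.962939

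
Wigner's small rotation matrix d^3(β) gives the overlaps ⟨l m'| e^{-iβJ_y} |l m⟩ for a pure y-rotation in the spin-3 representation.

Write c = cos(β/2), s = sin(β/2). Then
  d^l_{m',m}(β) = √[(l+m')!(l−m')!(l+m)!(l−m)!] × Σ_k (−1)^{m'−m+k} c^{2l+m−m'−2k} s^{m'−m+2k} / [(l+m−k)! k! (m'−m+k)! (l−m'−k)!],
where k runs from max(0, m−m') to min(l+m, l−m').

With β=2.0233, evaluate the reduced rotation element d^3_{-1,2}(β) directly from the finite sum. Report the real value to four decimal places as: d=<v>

d^3_{-1,2}(β=2.0233) via Wigner's sum:
With c≡cos(β/2)=0.530463 and s≡sin(β/2)=0.847708, N=[2·24·120·1]^{1/2}=75.894664
k∈{3,4} keeps every argument non-negative
  k=3: (−1)^0·75.8947/(12)·0.5305^3·0.8477^3 = +0.575087
  k=4: (−1)^1·75.8947/(24)·0.5305^1·0.8477^5 = -0.734323
d^3_{-1,2}(2.0233) = +0.575087 -0.734323 = -0.159235

d=-0.1592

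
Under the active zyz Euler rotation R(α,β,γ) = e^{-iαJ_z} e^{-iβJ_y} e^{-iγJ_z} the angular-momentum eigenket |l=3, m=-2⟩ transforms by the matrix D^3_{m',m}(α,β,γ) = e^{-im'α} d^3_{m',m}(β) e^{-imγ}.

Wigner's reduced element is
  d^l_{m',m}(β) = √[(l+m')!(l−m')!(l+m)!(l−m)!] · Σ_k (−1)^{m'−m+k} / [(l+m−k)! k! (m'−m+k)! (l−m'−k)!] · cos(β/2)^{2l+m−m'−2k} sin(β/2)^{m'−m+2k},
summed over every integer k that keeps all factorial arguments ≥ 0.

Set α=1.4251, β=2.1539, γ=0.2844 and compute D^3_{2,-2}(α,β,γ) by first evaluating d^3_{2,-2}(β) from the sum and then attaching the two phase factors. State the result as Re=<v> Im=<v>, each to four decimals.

Split into d^3_{2,-2}(β=2.1539) × two z-phases.
Half-angle: c=0.474016, s=0.880516. N=√(120·1·1·120)=120.000000
Admissible k: 0..1 (factorial args all ≥0)
  k=0: (−1)^4·120.0000/(24)·0.4740^2·0.8805^4 = +0.675314
  k=1: (−1)^5·120.0000/(120)·0.4740^0·0.8805^6 = -0.466041
d^3_{2,-2}(2.1539) = +0.675314 -0.466041 = +0.209273
D = (-0.957845-0.287286i)·(+0.209273)·(+0.842548+0.538621i) = -0.136507-0.158622i

Re=-0.1365 Im=-0.1586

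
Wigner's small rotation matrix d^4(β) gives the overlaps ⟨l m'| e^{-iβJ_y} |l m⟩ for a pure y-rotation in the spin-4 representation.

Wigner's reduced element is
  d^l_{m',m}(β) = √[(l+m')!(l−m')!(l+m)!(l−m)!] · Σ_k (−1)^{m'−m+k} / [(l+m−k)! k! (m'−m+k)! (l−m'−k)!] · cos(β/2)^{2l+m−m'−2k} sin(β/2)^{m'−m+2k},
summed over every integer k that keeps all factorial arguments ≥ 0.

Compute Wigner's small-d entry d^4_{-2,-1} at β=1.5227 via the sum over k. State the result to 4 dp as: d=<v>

d^4_{-2,-1}(β=1.5227) via Wigner's sum:
Half-angle: c=0.723905, s=0.689899. N=√(2·720·6·120)=1018.233765
The bounds max(0,m−m')=1 and min(l+m,l−m')=3 give 3 terms
  k=1: (−1)^0·1018.2338/(240)·0.7239^7·0.6899^1 = +0.304926
  k=2: (−1)^1·1018.2338/(48)·0.7239^5·0.6899^3 = -1.384753
  k=3: (−1)^2·1018.2338/(72)·0.7239^3·0.6899^5 = +0.838473
d^4_{-2,-1}(1.5227) = +0.304926 -1.384753 +0.838473 = -0.241354

d=-0.2414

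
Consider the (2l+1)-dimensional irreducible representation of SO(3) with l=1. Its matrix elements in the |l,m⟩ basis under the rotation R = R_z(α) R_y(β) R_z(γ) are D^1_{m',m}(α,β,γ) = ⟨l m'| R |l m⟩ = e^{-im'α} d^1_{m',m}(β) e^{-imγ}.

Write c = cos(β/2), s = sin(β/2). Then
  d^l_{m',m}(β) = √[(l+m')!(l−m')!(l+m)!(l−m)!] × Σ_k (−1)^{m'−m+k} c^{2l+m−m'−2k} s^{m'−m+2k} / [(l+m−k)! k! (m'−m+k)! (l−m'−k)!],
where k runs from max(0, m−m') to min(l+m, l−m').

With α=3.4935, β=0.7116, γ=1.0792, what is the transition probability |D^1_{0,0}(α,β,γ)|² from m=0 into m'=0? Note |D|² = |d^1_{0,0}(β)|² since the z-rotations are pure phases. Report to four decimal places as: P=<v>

First d^1_{0,0}(β=0.7116), then the phase factors e^{-i(0)α} and e^{-i(0)γ}:
c=cos(0.7116/2)=0.937368, s=sin(0.7116/2)=0.348340; N=√[1·1·1·1]=1.000000
k: max(0,(0)−(0))=0 … min(1+(0),1−(0))=1
  k=0: (−1)^0·1.0000/(1)·0.9374^2·0.3483^0 = +0.878659
  k=1: (−1)^1·1.0000/(1)·0.9374^0·0.3483^2 = -0.121341
d^1_{0,0}(0.7116) = +0.878659 -0.121341 = +0.757318
|D^1_{0,0}|² = |d^1_{0,0}(β)|² = (+0.757318)² = 0.573531 (the z-rotation phases have unit modulus)

P=0.5735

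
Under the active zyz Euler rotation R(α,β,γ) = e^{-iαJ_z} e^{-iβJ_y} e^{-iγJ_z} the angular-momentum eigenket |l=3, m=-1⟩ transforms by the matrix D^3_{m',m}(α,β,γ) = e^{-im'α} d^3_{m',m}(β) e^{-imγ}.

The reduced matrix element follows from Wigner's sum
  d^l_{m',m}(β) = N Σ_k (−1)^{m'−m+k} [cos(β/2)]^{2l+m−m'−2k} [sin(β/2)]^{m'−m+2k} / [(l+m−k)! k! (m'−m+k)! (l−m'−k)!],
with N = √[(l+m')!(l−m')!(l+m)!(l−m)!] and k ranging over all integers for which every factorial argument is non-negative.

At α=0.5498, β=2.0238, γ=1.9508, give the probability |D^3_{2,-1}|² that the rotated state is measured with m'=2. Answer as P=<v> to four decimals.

P=0.0256

First d^3_{2,-1}(β=2.0238), then the phase factors e^{-i(2)α} and e^{-i(-1)γ}:
c=cos(2.0238/2)=0.530251, s=sin(2.0238/2)=0.847841; N=√[120·1·2·24]=75.894664
The bounds max(0,m−m')=0 and min(l+m,l−m')=1 give 2 terms
  k=0: (−1)^3·75.8947/(12)·0.5303^3·0.8478^3 = -0.574668
  k=1: (−1)^4·75.8947/(24)·0.5303^1·0.8478^5 = +0.734604
d^3_{2,-1}(2.0238) = -0.574668 +0.734604 = +0.159936
|D^3_{2,-1}|² = |d^3_{2,-1}(β)|² = (+0.159936)² = 0.025579 (the z-rotation phases have unit modulus)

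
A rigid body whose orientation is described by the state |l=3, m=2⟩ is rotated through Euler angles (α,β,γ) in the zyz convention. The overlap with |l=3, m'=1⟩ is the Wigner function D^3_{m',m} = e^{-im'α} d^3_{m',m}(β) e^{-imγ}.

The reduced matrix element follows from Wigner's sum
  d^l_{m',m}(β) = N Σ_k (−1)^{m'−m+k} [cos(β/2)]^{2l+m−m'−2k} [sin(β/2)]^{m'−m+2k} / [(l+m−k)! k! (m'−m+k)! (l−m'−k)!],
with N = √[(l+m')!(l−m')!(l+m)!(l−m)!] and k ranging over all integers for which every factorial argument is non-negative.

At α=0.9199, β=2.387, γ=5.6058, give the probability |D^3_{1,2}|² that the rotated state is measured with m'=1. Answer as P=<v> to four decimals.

First d^3_{1,2}(β=2.387), then the phase factors e^{-i(1)α} and e^{-i(2)γ}:
Half-angle: c=0.368408, s=0.929664. N=√(24·2·120·1)=75.894664
The bounds max(0,m−m')=1 and min(l+m,l−m')=2 give 2 terms
  k=1: (−1)^0·75.8947/(24)·0.3684^5·0.9297^1 = +0.019951
  k=2: (−1)^1·75.8947/(12)·0.3684^3·0.9297^3 = -0.254095
d^3_{1,2}(2.387) = +0.019951 -0.254095 = -0.234144
|D^3_{1,2}|² = |d^3_{1,2}(β)|² = (-0.234144)² = 0.054823 (the z-rotation phases have unit modulus)

P=0.0548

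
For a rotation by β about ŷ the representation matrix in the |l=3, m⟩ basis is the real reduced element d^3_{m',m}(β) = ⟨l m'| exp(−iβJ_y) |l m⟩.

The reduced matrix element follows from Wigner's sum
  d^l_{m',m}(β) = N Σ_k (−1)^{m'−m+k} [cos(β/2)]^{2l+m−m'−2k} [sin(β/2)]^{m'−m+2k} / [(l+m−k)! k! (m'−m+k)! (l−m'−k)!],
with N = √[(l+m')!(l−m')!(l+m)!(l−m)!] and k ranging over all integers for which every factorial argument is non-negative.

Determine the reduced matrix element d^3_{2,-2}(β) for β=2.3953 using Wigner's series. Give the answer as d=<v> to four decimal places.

d^3_{2,-2}(β=2.3953) via Wigner's sum:
Half-angle: c=0.364547, s=0.931185. N=√(120·1·1·120)=120.000000
Admissible k: 0..1 (factorial args all ≥0)
  k=0: (−1)^4·120.0000/(24)·0.3645^2·0.9312^4 = +0.499598
  k=1: (−1)^5·120.0000/(120)·0.3645^0·0.9312^6 = -0.651952
d^3_{2,-2}(2.3953) = +0.499598 -0.651952 = -0.152354

d=-0.1524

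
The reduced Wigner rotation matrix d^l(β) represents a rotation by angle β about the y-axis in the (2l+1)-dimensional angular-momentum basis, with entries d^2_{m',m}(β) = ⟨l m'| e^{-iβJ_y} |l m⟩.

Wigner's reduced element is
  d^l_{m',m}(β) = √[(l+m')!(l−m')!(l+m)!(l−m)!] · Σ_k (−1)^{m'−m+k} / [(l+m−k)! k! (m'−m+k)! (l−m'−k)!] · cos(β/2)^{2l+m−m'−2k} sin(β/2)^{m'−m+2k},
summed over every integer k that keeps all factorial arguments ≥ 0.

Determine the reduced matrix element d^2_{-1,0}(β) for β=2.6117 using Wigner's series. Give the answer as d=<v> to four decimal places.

d^2_{-1,0}(β=2.6117) via Wigner's sum:
c=cos(2.6117/2)=0.261857, s=sin(2.6117/2)=0.965107; N=√[1·6·2·2]=4.898979
k∈{1,2} keeps every argument non-negative
  k=1: (−1)^0·4.8990/(2)·0.2619^3·0.9651^1 = +0.042447
  k=2: (−1)^1·4.8990/(2)·0.2619^1·0.9651^3 = -0.576589
d^2_{-1,0}(2.6117) = +0.042447 -0.576589 = -0.534142

d=-0.5341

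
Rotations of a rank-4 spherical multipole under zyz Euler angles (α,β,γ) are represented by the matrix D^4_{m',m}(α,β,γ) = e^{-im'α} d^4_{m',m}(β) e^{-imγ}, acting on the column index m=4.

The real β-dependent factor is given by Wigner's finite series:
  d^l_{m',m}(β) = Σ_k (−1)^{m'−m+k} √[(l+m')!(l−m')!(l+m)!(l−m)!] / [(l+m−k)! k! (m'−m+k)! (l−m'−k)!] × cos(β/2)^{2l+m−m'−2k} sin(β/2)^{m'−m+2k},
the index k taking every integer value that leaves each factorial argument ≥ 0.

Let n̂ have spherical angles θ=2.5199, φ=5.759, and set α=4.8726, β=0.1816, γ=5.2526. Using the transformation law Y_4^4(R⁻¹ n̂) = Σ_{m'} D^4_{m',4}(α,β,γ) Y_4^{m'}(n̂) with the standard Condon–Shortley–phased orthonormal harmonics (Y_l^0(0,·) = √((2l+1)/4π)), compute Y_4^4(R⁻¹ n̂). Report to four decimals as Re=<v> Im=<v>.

Re=0.0699 Im=0.0639

Need the full column D^4_{m',4} for m'=−4..4 at α=4.8726, β=0.1816, γ=5.2526.
cos(β/2)=0.995881, sin(β/2)=0.090675
d^4_{-4,4}: single k=8 term ⇒ +0.000000;  D = +0.000000-0.000000i
d^4_{-3,4}: single k=7 term ⇒ +0.000000;  D = +0.000000-0.000000i
d^4_{-2,4}: single k=6 term ⇒ +0.000003;  D = +0.000001+0.000003i
d^4_{-1,4}: single k=5 term ⇒ +0.000045;  D = -0.000041+0.000019i
d^4_{0,4}: single k=4 term ⇒ +0.000556;  D = -0.000310-0.000462i
d^4_{1,4}: single k=3 term ⇒ +0.005465;  D = +0.003998-0.003726i
d^4_{2,4}: single k=2 term ⇒ +0.042442;  D = +0.033521+0.026033i
d^4_{3,4}: single k=1 term ⇒ +0.249164;  D = -0.119481+0.218648i
d^4_{4,4}: single k=0 term ⇒ +0.967515;  D = -0.912160-0.322567i
Y_4^{m'}(θ=2.5199,φ=5.759) and Σ D·Y over m':
  (+0.0000-0.0000i)·(-0.0256+0.0440i)  (+0.0000-0.0000i)·(+0.0004-0.2010i)  (+0.0000+0.0000i)·(+0.2053+0.3565i)  (-0.0000+0.0000i)·(-0.3152-0.1822i)  (-0.0003-0.0005i)·(-0.1630+0.0000i)  (+0.0040-0.0037i)·(+0.3152-0.1822i)  (+0.0335+0.0260i)·(+0.2053-0.3565i)  (-0.1195+0.2186i)·(-0.0004-0.2010i)  (-0.9122-0.3226i)·(-0.0256-0.0440i)
Y_4^4(R⁻¹ n̂) = +0.069914+0.063920i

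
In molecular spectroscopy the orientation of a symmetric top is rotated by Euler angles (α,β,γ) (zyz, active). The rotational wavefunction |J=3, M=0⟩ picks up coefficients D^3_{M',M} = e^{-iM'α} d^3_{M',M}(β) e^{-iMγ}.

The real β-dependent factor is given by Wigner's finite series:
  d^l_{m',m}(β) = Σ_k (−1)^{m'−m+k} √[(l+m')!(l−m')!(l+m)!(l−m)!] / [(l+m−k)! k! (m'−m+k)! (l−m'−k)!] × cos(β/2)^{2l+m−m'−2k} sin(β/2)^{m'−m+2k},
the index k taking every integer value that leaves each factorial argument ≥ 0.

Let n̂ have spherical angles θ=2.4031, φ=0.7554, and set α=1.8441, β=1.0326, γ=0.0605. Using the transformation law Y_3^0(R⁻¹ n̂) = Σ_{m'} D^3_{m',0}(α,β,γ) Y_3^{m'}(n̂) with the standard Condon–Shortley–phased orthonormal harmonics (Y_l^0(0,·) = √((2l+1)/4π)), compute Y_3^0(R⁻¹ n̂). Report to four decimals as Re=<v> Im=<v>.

Re=0.1218 Im=0.0000

Need the full column D^3_{m',0} for m'=−3..3 at α=1.8441, β=1.0326, γ=0.0605.
cos(β/2)=0.869652, sin(β/2)=0.493666
d^3_{-3,0}: single k=3 term ⇒ +0.353875;  D = +0.258713-0.241444i
d^3_{-2,0}: k∈[2..3] ⇒ +0.763498 -0.246027 = +0.517471;  D = -0.442072-0.268977i
d^3_{-1,0}: k∈[1..3] ⇒ +0.850649 -0.822332 +0.088329 = +0.116646;  D = -0.031484+0.112316i
d^3_{0,0}: k∈[0..3] ⇒ +0.432586 -1.254556 +0.404264 -0.014474 = -0.432180;  D = -0.432180+0.000000i
d^3_{1,0}: k∈[0..2] ⇒ -0.850649 +0.822332 -0.088329 = -0.116646;  D = +0.031484+0.112316i
d^3_{2,0}: k∈[0..1] ⇒ +0.763498 -0.246027 = +0.517471;  D = -0.442072+0.268977i
d^3_{3,0}: single k=0 term ⇒ -0.353875;  D = -0.258713-0.241444i
Y_3^{m'}(θ=2.4031,φ=0.7554) and Σ D·Y over m':
  (+0.2587-0.2414i)·(-0.0815-0.0977i)  (-0.4421-0.2690i)·(-0.0205+0.3419i)  (-0.0315+0.1123i)·(+0.2747-0.2587i)  (-0.4322+0.0000i)·(+0.0734+0.0000i)  (+0.0315+0.1123i)·(-0.2747-0.2587i)  (-0.4421+0.2690i)·(-0.0205-0.3419i)  (-0.2587-0.2414i)·(+0.0815-0.0977i)
Y_3^0(R⁻¹ n̂) = +0.121782-0.000000i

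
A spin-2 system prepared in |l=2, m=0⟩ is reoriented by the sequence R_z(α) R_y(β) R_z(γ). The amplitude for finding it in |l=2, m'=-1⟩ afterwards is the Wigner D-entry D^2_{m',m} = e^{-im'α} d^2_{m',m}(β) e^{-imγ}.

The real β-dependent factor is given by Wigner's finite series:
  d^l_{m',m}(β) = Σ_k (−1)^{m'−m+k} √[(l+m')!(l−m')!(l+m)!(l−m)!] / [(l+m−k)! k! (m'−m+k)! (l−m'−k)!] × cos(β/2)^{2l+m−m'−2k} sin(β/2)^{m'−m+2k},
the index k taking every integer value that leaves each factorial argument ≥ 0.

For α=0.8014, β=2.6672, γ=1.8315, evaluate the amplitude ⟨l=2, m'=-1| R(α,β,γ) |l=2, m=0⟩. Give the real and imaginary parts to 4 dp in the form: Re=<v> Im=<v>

Split into d^2_{-1,0}(β=2.6672) × two z-phases.
With c≡cos(β/2)=0.234978 and s≡sin(β/2)=0.972001, N=[1·6·2·2]^{1/2}=4.898979
k: max(0,(0)−(-1))=1 … min(2+(0),2−(-1))=2
  k=1: (−1)^0·4.8990/(2)·0.2350^3·0.9720^1 = +0.030891
  k=2: (−1)^1·4.8990/(2)·0.2350^1·0.9720^3 = -0.528571
d^2_{-1,0}(2.6672) = +0.030891 -0.528571 = -0.497680
Phases: e^{-i·(-1)·0.8014}=+0.695702+0.718331i, e^{-i·(0)·1.8315}=+1.000000+0.000000i ⇒ D=-0.346237-0.357499i

Re=-0.3462 Im=-0.3575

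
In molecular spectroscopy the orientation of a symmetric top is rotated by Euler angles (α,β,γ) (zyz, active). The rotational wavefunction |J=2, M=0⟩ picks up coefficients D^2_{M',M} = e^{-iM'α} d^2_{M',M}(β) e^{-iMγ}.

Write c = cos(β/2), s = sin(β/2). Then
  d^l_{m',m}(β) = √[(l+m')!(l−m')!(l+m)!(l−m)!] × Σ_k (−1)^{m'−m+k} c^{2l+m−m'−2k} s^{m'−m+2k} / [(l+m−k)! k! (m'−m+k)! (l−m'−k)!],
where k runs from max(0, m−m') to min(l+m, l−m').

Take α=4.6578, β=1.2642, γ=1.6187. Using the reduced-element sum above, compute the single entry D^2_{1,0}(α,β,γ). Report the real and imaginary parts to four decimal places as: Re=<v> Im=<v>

Split into d^2_{1,0}(β=1.2642) × two z-phases.
c=cos(1.2642/2)=0.806789, s=sin(1.2642/2)=0.590840; N=√[6·1·2·2]=4.898979
k: max(0,(0)−(1))=0 … min(2+(0),2−(1))=1
  k=0: (−1)^1·4.8990/(2)·0.8068^3·0.5908^1 = -0.760020
  k=1: (−1)^2·4.8990/(2)·0.8068^1·0.5908^3 = +0.407611
d^2_{1,0}(1.2642) = -0.760020 +0.407611 = -0.352409
D = (-0.054562+0.998510i)·(-0.352409)·(+1.000000+0.000000i) = +0.019228-0.351884i

Re=0.0192 Im=-0.3519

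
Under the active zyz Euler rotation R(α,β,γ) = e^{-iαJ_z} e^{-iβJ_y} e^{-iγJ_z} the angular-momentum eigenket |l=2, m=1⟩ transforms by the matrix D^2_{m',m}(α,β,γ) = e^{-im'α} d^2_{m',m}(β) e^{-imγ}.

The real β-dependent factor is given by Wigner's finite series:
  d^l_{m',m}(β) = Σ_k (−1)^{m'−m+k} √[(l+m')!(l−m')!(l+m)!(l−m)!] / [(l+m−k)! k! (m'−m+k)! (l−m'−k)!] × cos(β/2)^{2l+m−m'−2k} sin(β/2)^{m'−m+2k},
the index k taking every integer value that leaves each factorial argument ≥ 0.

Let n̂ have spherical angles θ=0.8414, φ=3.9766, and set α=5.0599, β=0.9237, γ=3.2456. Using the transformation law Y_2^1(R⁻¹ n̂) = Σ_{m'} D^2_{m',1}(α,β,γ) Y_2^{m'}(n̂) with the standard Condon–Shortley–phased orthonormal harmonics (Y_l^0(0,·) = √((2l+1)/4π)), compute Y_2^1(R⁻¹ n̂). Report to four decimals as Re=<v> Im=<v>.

Need the full column D^2_{m',1} for m'=−2..2 at α=5.0599, β=0.9237, γ=3.2456.
cos(β/2)=0.895230, sin(β/2)=0.445605
d^2_{-2,1}: single k=3 term ⇒ +0.158422;  D = +0.131550+0.088273i
d^2_{-1,1}: k∈[2..3] ⇒ +0.477409 -0.039428 = +0.437981;  D = -0.105599+0.425060i
d^2_{0,1}: k∈[1..2] ⇒ +0.783121 -0.194026 = +0.589095;  D = -0.585912+0.061160i
d^2_{1,1}: k∈[0..1] ⇒ +0.642300 -0.477409 = +0.164891;  D = -0.071947-0.148367i
d^2_{2,1}: single k=0 term ⇒ -0.639416;  D = -0.445930+0.458256i
Y_2^{m'}(θ=0.8414,φ=3.9766) and Σ D·Y over m':
  (+0.1315+0.0883i)·(-0.0213-0.2137i)  (-0.1056+0.4251i)·(-0.2576+0.2846i)  (-0.5859+0.0612i)·(+0.1048+0.0000i)  (-0.0719-0.1484i)·(+0.2576+0.2846i)  (-0.4459+0.4583i)·(-0.0213+0.2137i)
Y_2^1(R⁻¹ n̂) = -0.203845-0.326857i

Re=-0.2038 Im=-0.3269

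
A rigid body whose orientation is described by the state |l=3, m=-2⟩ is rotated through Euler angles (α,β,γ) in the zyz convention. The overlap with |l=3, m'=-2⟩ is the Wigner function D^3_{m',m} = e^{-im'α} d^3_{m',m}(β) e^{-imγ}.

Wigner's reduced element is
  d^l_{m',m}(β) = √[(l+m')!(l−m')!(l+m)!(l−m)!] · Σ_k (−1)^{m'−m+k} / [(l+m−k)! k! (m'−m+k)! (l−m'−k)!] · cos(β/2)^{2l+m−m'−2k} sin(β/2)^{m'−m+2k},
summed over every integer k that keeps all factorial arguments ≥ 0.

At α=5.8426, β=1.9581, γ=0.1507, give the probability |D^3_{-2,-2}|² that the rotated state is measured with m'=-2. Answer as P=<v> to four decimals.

Split into d^3_{-2,-2}(β=1.9581) × two z-phases.
Half-angle: c=0.557811, s=0.829968. N=√(1·120·1·120)=120.000000
The bounds max(0,m−m')=0 and min(l+m,l−m')=1 give 2 terms
  k=0: (−1)^0·120.0000/(120)·0.5578^6·0.8300^0 = +0.030125
  k=1: (−1)^1·120.0000/(24)·0.5578^4·0.8300^2 = -0.333458
d^3_{-2,-2}(1.9581) = +0.030125 -0.333458 = -0.303334
|D^3_{-2,-2}|² = |d^3_{-2,-2}(β)|² = (-0.303334)² = 0.092011 (the z-rotation phases have unit modulus)

P=0.0920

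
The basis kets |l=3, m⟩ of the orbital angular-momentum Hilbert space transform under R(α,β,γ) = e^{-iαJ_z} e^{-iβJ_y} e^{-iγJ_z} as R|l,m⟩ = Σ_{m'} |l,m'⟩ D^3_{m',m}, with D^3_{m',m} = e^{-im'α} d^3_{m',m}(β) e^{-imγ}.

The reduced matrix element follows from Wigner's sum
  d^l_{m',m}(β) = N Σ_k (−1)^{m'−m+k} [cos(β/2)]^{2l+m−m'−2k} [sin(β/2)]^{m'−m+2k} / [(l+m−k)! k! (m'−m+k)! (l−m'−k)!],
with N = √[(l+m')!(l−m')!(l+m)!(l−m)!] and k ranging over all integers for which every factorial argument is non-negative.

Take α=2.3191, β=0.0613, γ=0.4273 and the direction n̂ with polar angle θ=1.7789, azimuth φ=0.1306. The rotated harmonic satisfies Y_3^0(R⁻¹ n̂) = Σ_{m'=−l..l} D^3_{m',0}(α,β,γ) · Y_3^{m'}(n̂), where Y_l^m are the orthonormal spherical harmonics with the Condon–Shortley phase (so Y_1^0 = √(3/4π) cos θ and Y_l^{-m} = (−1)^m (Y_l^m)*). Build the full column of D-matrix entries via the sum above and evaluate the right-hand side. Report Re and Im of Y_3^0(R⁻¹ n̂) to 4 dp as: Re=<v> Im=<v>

Re=0.2436 Im=0.0000

Need the full column D^3_{m',0} for m'=−3..3 at α=2.3191, β=0.0613, γ=0.4273.
cos(β/2)=0.999530, sin(β/2)=0.030645
d^3_{-3,0}: single k=3 term ⇒ +0.000129;  D = +0.000100+0.000080i
d^3_{-2,0}: k∈[2..3] ⇒ +0.005134 -0.000005 = +0.005129;  D = -0.000380-0.005115i
d^3_{-1,0}: k∈[1..3] ⇒ +0.105909 -0.000299 +0.000000 = +0.105610;  D = -0.071857+0.077396i
d^3_{0,0}: k∈[0..3] ⇒ +0.997185 -0.008436 +0.000008 -0.000000 = +0.988757;  D = +0.988757+0.000000i
d^3_{1,0}: k∈[0..2] ⇒ -0.105909 +0.000299 -0.000000 = -0.105610;  D = +0.071857+0.077396i
d^3_{2,0}: k∈[0..1] ⇒ +0.005134 -0.000005 = +0.005129;  D = -0.000380+0.005115i
d^3_{3,0}: single k=0 term ⇒ -0.000129;  D = -0.000100+0.000080i
Y_3^{m'}(θ=1.7789,φ=0.1306) and Σ D·Y over m':
  (+0.0001+0.0001i)·(+0.3612-0.1492i)  (-0.0004-0.0051i)·(-0.1953+0.0522i)  (-0.0719+0.0774i)·(-0.2466+0.0324i)  (+0.9888+0.0000i)·(+0.2148+0.0000i)  (+0.0719+0.0774i)·(+0.2466+0.0324i)  (-0.0004+0.0051i)·(-0.1953-0.0522i)  (-0.0001+0.0001i)·(-0.3612-0.1492i)
Y_3^0(R⁻¹ n̂) = +0.243635-0.000000i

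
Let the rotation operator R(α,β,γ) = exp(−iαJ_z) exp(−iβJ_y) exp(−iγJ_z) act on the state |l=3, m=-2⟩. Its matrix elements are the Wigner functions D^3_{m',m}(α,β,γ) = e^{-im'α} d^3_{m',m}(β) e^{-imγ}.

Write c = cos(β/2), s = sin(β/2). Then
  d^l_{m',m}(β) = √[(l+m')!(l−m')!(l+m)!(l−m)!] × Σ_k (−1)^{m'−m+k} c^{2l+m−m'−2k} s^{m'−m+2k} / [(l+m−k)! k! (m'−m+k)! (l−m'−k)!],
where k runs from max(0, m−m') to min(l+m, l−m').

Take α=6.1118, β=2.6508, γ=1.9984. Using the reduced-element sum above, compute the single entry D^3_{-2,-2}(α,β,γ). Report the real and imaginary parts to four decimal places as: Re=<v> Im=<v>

Re=0.0141 Im=0.0079

First d^3_{-2,-2}(β=2.6508), then the phase factors e^{-i(-2)α} and e^{-i(-2)γ}:
c=cos(2.6508/2)=0.242941, s=sin(2.6508/2)=0.970041; N=√[1·120·1·120]=120.000000
Admissible k: 0..1 (factorial args all ≥0)
  k=0: (−1)^0·120.0000/(120)·0.2429^6·0.9700^0 = +0.000206
  k=1: (−1)^1·120.0000/(24)·0.2429^4·0.9700^2 = -0.016389
d^3_{-2,-2}(2.6508) = +0.000206 -0.016389 = -0.016183
D = (+0.941827-0.336098i)·(-0.016183)·(-0.656062-0.754707i) = +0.014105+0.007935i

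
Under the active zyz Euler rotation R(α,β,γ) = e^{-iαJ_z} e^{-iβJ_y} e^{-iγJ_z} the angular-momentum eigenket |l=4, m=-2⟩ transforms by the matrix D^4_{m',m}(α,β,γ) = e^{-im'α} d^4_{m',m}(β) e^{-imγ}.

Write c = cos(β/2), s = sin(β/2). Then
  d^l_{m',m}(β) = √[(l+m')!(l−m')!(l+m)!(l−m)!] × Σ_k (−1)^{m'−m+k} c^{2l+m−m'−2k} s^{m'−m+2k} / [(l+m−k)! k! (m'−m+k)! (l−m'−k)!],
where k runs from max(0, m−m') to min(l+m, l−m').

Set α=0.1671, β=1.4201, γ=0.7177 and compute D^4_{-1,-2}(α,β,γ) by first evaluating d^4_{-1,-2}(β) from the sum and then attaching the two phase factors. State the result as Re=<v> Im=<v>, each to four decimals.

D^4_{-1,-2}(0.1671,1.4201,0.7177) = e^{-i·-1·0.1671}·d^4_{-1,-2}(1.4201)·e^{-i·-2·0.7177}. Compute d first:
With c≡cos(β/2)=0.758329 and s≡sin(β/2)=0.651872, N=[6·120·2·720]^{1/2}=1018.233765
k: max(0,(-2)−(-1))=0 … min(4+(-2),4−(-1))=2
  k=0: (−1)^1·1018.2338/(240)·0.7583^7·0.6519^1 = -0.398844
  k=1: (−1)^2·1018.2338/(48)·0.7583^5·0.6519^3 = +1.473607
  k=2: (−1)^3·1018.2338/(72)·0.7583^3·0.6519^5 = -0.725937
d^4_{-1,-2}(1.4201) = -0.398844 +1.473607 -0.725937 = +0.348826
Attach z-rotation phases: D = e^{-i(-1)(0.1671)}·(+0.348826)·e^{-i(-2)(0.7177)} = -0.011057+0.348651i

Re=-0.0111 Im=0.3487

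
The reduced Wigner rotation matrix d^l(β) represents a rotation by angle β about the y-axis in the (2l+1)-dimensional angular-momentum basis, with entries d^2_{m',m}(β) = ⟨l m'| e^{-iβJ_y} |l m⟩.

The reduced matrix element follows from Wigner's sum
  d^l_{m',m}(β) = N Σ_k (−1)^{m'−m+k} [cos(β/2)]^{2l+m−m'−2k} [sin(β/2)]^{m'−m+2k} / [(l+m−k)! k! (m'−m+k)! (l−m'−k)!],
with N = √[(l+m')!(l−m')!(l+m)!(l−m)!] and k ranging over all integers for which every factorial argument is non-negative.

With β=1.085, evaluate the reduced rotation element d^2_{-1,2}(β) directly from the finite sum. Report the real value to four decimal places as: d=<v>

d^2_{-1,2}(β=1.085) via Wigner's sum:
With c≡cos(β/2)=0.856421 and s≡sin(β/2)=0.516279, N=[1·6·24·1]^{1/2}=12.000000
The bounds max(0,m−m')=3 and min(l+m,l−m')=3 give 1 term
  k=3: (−1)^0·12.0000/(6)·0.8564^1·0.5163^3 = +0.235705
d^2_{-1,2}(1.085) = +0.235705

d=0.2357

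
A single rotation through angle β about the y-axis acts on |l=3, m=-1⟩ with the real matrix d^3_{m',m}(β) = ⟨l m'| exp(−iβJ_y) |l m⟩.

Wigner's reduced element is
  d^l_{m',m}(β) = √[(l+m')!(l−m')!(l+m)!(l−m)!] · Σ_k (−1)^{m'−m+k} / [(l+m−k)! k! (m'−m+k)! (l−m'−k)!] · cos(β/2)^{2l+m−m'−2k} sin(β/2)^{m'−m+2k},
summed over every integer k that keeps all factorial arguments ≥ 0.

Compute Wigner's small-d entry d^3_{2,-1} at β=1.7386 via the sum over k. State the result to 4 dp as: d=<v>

d^3_{2,-1}(β=1.7386) via Wigner's sum:
c=cos(1.7386/2)=0.645361, s=sin(1.7386/2)=0.763877; N=√[120·1·2·24]=75.894664
Admissible k: 0..1 (factorial args all ≥0)
  k=0: (−1)^3·75.8947/(12)·0.6454^3·0.7639^3 = -0.757722
  k=1: (−1)^4·75.8947/(24)·0.6454^1·0.7639^5 = +0.530788
d^3_{2,-1}(1.7386) = -0.757722 +0.530788 = -0.226934

d=-0.2269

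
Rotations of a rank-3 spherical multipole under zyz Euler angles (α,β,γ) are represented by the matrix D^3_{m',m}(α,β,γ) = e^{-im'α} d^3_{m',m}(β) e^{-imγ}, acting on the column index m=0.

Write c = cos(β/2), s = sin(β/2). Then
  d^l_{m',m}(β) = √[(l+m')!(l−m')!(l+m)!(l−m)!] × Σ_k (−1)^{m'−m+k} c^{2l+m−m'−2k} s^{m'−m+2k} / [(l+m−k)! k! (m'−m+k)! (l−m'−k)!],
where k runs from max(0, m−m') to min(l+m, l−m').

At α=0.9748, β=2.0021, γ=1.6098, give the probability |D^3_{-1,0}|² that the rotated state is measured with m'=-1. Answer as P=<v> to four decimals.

D^3_{-1,0}(0.9748,2.0021,1.6098) = e^{-i·-1·0.9748}·d^3_{-1,0}(2.0021)·e^{-i·0·1.6098}. Compute d first:
c=cos(2.0021/2)=0.539418, s=sin(2.0021/2)=0.842038; N=√[2·24·6·6]=41.569219
The bounds max(0,m−m')=1 and min(l+m,l−m')=3 give 3 terms
  k=1: (−1)^0·41.5692/(12)·0.5394^5·0.8420^1 = +0.133214
  k=2: (−1)^1·41.5692/(4)·0.5394^3·0.8420^3 = -0.973832
  k=3: (−1)^2·41.5692/(12)·0.5394^1·0.8420^5 = +0.790996
d^3_{-1,0}(2.0021) = +0.133214 -0.973832 +0.790996 = -0.049621
|D^3_{-1,0}|² = |d^3_{-1,0}(β)|² = (-0.049621)² = 0.002462 (the z-rotation phases have unit modulus)

P=0.0025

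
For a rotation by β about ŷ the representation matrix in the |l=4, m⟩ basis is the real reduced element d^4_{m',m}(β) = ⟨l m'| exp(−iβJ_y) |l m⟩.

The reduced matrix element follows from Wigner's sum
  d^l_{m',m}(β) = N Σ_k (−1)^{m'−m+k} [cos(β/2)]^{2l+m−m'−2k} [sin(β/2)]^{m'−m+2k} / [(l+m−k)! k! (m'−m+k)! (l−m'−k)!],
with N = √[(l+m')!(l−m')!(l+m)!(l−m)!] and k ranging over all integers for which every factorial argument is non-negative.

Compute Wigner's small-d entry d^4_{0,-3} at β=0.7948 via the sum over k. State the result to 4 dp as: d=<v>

d^4_{0,-3}(β=0.7948) via Wigner's sum:
With c≡cos(β/2)=0.922070 and s≡sin(β/2)=0.387022, N=[24·24·1·5040]^{1/2}=1703.830978
k: max(0,(-3)−(0))=0 … min(4+(-3),4−(0))=1
  k=0: (−1)^3·1703.8310/(144)·0.9221^5·0.3870^3 = -0.457185
  k=1: (−1)^4·1703.8310/(144)·0.9221^3·0.3870^5 = +0.080545
d^4_{0,-3}(0.7948) = -0.457185 +0.080545 = -0.376641

d=-0.3766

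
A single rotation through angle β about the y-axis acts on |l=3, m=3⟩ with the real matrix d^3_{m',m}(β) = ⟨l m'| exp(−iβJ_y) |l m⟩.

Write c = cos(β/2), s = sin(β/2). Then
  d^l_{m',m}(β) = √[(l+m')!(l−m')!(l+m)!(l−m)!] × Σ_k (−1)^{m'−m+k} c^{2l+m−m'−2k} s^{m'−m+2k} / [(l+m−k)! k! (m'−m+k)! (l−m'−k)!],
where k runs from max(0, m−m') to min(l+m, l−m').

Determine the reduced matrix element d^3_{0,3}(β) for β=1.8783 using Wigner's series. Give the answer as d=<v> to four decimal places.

d^3_{0,3}(β=1.8783) via Wigner's sum:
Half-angle: c=0.590474, s=0.807056. N=√(6·6·720·1)=160.996894
Admissible k: 3..3 (factorial args all ≥0)
  k=3: (−1)^0·160.9969/(36)·0.5905^3·0.8071^3 = +0.483982
d^3_{0,3}(1.8783) = +0.483982

d=0.4840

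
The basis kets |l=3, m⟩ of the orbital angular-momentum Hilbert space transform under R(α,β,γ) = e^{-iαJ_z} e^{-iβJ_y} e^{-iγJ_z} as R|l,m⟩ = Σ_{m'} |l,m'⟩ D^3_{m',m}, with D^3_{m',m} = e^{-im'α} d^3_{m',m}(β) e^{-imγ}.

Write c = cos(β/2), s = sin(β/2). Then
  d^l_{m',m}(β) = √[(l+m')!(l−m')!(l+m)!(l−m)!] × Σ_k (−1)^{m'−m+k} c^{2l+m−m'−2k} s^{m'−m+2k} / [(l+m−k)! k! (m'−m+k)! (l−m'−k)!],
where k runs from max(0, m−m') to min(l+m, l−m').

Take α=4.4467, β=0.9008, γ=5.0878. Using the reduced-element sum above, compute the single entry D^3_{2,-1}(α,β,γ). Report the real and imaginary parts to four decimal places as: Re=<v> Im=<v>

Split into d^3_{2,-1}(β=0.9008) × two z-phases.
Half-angle: c=0.900273, s=0.435326. N=√(120·1·2·24)=75.894664
The bounds max(0,m−m')=0 and min(l+m,l−m')=1 give 2 terms
  k=0: (−1)^3·75.8947/(12)·0.9003^3·0.4353^3 = -0.380711
  k=1: (−1)^4·75.8947/(24)·0.9003^1·0.4353^5 = +0.044509
d^3_{2,-1}(0.9008) = -0.380711 +0.044509 = -0.336202
D = (-0.862110-0.506722i)·(-0.336202)·(+0.366655-0.930357i) = +0.264769-0.207194i

Re=0.2648 Im=-0.2072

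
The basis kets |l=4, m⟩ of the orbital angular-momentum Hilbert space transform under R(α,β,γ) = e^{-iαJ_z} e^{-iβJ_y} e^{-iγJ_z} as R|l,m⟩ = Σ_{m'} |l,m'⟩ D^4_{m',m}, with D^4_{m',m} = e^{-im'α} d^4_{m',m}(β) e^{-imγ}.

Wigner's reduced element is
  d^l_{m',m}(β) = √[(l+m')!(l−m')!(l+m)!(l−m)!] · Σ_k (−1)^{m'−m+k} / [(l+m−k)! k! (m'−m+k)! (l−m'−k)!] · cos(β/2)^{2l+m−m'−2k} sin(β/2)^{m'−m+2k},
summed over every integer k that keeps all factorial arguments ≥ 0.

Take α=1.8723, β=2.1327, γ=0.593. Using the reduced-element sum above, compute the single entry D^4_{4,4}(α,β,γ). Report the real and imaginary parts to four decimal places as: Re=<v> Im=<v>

D^4_{4,4}(1.8723,2.1327,0.593) = e^{-i·4·1.8723}·d^4_{4,4}(2.1327)·e^{-i·4·0.593}. Compute d first:
With c≡cos(β/2)=0.483323 and s≡sin(β/2)=0.875442, N=[40320·1·40320·1]^{1/2}=40320.000000
k: max(0,(4)−(4))=0 … min(4+(4),4−(4))=0
  k=0: (−1)^0·40320.0000/(40320)·0.4833^8·0.8754^0 = +0.002978
d^4_{4,4}(2.1327) = +0.002978
Phases: e^{-i·(4)·1.8723}=+0.356745-0.934202i, e^{-i·(4)·0.593}=-0.718194-0.695843i ⇒ D=-0.002699+0.001259i

Re=-0.0027 Im=0.0013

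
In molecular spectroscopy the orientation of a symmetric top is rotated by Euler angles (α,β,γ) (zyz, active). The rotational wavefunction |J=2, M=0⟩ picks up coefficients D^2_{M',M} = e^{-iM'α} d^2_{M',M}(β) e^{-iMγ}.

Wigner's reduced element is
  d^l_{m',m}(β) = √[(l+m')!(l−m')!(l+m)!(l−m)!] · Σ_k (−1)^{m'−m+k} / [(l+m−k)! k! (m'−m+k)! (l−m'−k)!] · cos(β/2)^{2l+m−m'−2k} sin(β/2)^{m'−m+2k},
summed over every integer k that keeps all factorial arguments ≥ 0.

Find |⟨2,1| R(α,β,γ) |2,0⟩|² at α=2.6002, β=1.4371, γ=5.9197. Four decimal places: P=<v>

Split into d^2_{1,0}(β=1.4371) × two z-phases.
c=cos(1.4371/2)=0.752761, s=sin(1.4371/2)=0.658294; N=√[6·1·2·2]=4.898979
Admissible k: 0..1 (factorial args all ≥0)
  k=0: (−1)^1·4.8990/(2)·0.7528^3·0.6583^1 = -0.687807
  k=1: (−1)^2·4.8990/(2)·0.7528^1·0.6583^3 = +0.526008
d^2_{1,0}(1.4371) = -0.687807 +0.526008 = -0.161800
|D^2_{1,0}|² = |d^2_{1,0}(β)|² = (-0.161800)² = 0.026179 (the z-rotation phases have unit modulus)

P=0.0262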